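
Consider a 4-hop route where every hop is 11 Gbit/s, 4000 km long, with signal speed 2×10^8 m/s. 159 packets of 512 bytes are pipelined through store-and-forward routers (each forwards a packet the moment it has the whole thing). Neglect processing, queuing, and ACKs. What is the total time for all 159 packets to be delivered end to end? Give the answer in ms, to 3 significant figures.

Per-hop transmission t_tx = L/R = 4096/11000000000 = 0.000372364 ms.
Per-hop propagation t_prop = 4000000/200000000 = 20 ms.
Pipeline fill: first packet needs 4·t_tx to clear all hops; remaining 158 packets each add one t_tx.
Total = (4+159-1)·t_tx + 4·t_prop = 162·0.000372364 + 4·20 = 80.1 ms.

80.1 ms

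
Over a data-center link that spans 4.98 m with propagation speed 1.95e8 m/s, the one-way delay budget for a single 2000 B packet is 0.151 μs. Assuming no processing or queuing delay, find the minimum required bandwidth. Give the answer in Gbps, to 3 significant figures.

128 Gbps

L = 16000 bits.
Propagation delay = 4.98 / 195000000 = 0.0255385 μs.
Transmission budget = 0.151 − 0.0255385 = 0.125462 μs.
R ≥ L / t_tx = 16000 bits / 1.25462e-07 s = 128 Gbps.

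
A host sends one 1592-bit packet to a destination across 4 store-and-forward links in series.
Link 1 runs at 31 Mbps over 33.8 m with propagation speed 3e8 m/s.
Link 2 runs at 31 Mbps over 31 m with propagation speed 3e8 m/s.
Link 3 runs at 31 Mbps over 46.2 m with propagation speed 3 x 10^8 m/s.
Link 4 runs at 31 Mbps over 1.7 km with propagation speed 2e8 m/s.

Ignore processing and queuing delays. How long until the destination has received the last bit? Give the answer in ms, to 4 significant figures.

Transmission delay per hop = L/R = 1592/31000000 = 0.0513548 ms; 4 hops → 0.205419 ms.
Propagation delays (d/s per hop): 0.000112667, 0.000103333, 0.000154, 0.0085 ms; sum = 0.00887 ms.
End-to-end = 0.2143 ms.

0.2143 ms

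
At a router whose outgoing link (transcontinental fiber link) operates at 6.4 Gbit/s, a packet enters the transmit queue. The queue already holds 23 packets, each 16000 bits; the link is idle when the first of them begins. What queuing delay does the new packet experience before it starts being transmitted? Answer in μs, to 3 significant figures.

57.5 μs

Each queued packet: L/R = 16000/6400000000 = 2.5 μs.
23 queued → 57.5 μs.
Queuing delay = 57.5 μs.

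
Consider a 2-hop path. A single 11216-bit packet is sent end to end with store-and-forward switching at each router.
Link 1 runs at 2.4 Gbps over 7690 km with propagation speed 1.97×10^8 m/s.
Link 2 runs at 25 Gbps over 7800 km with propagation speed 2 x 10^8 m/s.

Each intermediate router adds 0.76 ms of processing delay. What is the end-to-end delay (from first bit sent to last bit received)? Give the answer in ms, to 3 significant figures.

78.8 ms

Transmission delays (L/R per hop): 0.00467333, 0.00044864 ms; sum = 0.00512197 ms.
Propagation delays (d/s per hop): 39.0355, 39 ms; sum = 78.0355 ms.
Processing at 1 router(s): 1 × 0.76 ms = 0.76 ms.
End-to-end = 78.8 ms.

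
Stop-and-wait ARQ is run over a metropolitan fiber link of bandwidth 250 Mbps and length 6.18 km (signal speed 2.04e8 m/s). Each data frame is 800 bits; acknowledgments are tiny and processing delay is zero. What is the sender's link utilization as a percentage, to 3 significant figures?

t_tx = L/R = 800/250000000 = 3.2e-06 s.
t_prop = 6180/204000000 = 3.02941e-05 s; RTT = 6.05882e-05 s.
Cycle = t_tx + RTT = 6.37882e-05 s.
Utilization = t_tx / cycle = 3.2e-06/6.37882e-05 = 5.02 %.

5.02 %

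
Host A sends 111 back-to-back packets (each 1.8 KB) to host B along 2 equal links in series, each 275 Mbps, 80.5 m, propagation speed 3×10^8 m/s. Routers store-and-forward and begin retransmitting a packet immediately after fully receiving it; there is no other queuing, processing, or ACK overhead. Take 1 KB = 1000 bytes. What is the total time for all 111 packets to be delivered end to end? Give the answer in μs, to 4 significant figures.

5865 μs

Per-hop transmission t_tx = L/R = 14400/275000000 = 52.3636 μs.
Per-hop propagation t_prop = 80.5/300000000 = 0.268333 μs.
Pipeline fill: first packet needs 2·t_tx to clear all hops; remaining 110 packets each add one t_tx.
Total = (2+111-1)·t_tx + 2·t_prop = 112·52.3636 + 2·0.268333 = 5865 μs.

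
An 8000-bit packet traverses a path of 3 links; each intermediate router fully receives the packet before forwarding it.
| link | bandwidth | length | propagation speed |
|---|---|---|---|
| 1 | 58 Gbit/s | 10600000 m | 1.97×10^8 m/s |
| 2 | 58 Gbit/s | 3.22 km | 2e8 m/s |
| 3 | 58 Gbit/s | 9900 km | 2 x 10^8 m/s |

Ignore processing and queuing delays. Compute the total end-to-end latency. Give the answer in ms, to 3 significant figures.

Transmission delay per hop = L/R = 8000/58000000000 = 0.000137931 ms; 3 hops → 0.000413793 ms.
Propagation delays (d/s per hop): 53.8071, 0.0161, 49.5 ms; sum = 103.323 ms.
End-to-end = 103 ms.

103 ms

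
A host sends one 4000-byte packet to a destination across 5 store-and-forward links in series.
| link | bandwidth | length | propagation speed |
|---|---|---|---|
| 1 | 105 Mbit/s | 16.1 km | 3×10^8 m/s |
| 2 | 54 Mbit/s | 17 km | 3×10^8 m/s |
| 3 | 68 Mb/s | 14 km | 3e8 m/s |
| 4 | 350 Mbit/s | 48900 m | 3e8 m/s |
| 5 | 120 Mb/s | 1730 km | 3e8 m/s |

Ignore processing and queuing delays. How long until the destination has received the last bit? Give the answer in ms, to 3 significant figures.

7.81 ms

L = 4000 × 8 = 32000 bits.
Transmission delays (L/R per hop): 0.304762, 0.592593, 0.470588, 0.0914286, 0.266667 ms; sum = 1.72604 ms.
Propagation delays (d/s per hop): 0.0536667, 0.0566667, 0.0466667, 0.163, 5.76667 ms; sum = 6.08667 ms.
End-to-end = 7.81 ms.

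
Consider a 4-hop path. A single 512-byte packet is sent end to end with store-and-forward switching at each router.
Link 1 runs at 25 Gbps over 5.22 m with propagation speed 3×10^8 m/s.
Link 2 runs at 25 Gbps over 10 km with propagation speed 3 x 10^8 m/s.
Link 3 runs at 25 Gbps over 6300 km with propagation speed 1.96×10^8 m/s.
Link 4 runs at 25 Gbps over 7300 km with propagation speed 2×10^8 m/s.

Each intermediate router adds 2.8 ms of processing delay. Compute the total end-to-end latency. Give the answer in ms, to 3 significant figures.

L = 512 × 8 = 4096 bits.
Transmission delay per hop = L/R = 4096/25000000000 = 0.00016384 ms; 4 hops → 0.00065536 ms.
Propagation delays (d/s per hop): 1.74e-05, 0.0333333, 32.1429, 36.5 ms; sum = 68.6762 ms.
Processing at 3 router(s): 3 × 2.8 ms = 8.4 ms.
End-to-end = 77.1 ms.

77.1 ms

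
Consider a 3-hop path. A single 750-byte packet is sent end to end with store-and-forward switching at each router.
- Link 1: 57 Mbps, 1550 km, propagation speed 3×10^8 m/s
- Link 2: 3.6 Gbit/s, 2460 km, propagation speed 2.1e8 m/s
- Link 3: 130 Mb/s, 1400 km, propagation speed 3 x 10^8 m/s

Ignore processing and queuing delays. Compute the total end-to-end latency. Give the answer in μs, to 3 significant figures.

21700 μs

L = 750 × 8 = 6000 bits.
Transmission delays (L/R per hop): 105.263, 1.66667, 46.1538 μs; sum = 153.084 μs.
Propagation delays (d/s per hop): 5166.67, 11714.3, 4666.67 μs; sum = 21547.6 μs.
End-to-end = 21700 μs.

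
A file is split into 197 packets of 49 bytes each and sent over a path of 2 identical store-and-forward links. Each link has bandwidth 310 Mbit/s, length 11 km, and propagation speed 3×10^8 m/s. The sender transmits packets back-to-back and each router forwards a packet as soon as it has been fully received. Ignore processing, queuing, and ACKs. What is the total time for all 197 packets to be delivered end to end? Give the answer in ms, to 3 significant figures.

0.324 ms

Per-hop transmission t_tx = L/R = 392/310000000 = 0.00126452 ms.
Per-hop propagation t_prop = 11000/300000000 = 0.0366667 ms.
Pipeline fill: first packet needs 2·t_tx to clear all hops; remaining 196 packets each add one t_tx.
Total = (2+197-1)·t_tx + 2·t_prop = 198·0.00126452 + 2·0.0366667 = 0.324 ms.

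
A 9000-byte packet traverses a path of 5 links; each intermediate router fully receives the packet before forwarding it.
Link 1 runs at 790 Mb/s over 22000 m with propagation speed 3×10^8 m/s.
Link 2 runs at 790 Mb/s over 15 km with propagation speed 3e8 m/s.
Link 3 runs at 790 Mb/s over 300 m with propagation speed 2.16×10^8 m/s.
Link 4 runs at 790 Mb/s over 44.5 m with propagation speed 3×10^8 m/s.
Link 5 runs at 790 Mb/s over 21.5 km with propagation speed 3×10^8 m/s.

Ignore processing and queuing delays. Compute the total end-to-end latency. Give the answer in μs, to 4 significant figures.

652.2 μs

L = 9000 × 8 = 72000 bits.
Transmission delay per hop = L/R = 72000/790000000 = 91.1392 μs; 5 hops → 455.696 μs.
Propagation delays (d/s per hop): 73.3333, 50, 1.38889, 0.148333, 71.6667 μs; sum = 196.537 μs.
End-to-end = 652.2 μs.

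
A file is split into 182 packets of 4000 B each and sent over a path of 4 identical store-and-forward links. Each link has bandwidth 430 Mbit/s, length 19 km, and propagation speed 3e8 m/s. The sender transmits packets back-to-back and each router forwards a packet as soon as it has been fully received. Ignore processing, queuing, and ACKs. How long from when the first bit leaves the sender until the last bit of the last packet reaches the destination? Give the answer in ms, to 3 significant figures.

Per-hop transmission t_tx = L/R = 32000/430000000 = 0.0744186 ms.
Per-hop propagation t_prop = 19000/300000000 = 0.0633333 ms.
Pipeline fill: first packet needs 4·t_tx to clear all hops; remaining 181 packets each add one t_tx.
Total = (4+182-1)·t_tx + 4·t_prop = 185·0.0744186 + 4·0.0633333 = 14.0 ms.

14.0 ms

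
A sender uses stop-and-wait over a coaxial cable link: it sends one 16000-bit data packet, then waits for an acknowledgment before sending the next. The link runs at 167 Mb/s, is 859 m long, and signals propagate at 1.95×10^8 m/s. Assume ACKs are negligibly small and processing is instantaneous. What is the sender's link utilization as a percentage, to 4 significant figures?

91.58 %

t_tx = L/R = 16000/167000000 = 9.58084e-05 s.
t_prop = 859/195000000 = 4.40513e-06 s; RTT = 8.81026e-06 s.
Cycle = t_tx + RTT = 0.000104619 s.
Utilization = t_tx / cycle = 9.58084e-05/0.000104619 = 91.58 %.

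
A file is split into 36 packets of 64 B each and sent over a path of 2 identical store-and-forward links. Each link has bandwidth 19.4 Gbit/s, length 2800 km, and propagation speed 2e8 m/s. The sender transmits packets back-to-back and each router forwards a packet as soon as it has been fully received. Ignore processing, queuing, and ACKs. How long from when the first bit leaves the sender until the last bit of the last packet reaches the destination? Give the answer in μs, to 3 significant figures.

28000 μs

Per-hop transmission t_tx = L/R = 512/19400000000 = 0.0263918 μs.
Per-hop propagation t_prop = 2800000/200000000 = 14000 μs.
Pipeline fill: first packet needs 2·t_tx to clear all hops; remaining 35 packets each add one t_tx.
Total = (2+36-1)·t_tx + 2·t_prop = 37·0.0263918 + 2·14000 = 28000 μs.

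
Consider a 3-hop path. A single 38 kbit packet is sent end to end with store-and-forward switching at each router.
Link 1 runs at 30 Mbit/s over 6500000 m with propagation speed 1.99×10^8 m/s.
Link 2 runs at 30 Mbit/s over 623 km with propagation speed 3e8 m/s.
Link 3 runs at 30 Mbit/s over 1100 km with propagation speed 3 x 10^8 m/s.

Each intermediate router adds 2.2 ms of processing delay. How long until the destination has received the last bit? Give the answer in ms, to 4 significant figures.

46.61 ms

L = 38000 bits.
Transmission delay per hop = L/R = 38000/30000000 = 1.26667 ms; 3 hops → 3.8 ms.
Propagation delays (d/s per hop): 32.6633, 2.07667, 3.66667 ms; sum = 38.4066 ms.
Processing at 2 router(s): 2 × 2.2 ms = 4.4 ms.
End-to-end = 46.61 ms.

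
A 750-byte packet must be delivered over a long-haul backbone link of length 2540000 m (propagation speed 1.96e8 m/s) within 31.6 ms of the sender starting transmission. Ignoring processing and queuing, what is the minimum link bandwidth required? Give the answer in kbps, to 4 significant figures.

L = 6000 bits.
Propagation delay = 2540000 / 196000000 = 12.9592 ms.
Transmission budget = 31.6 − 12.9592 = 18.6408 ms.
R ≥ L / t_tx = 6000 bits / 0.0186408 s = 321.9 kbps.

321.9 kbps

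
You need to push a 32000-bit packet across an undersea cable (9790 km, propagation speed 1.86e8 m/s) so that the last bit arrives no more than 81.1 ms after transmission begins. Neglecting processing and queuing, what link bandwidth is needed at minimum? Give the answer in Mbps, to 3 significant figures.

1.12 Mbps

Propagation delay = 9790000 / 186000000 = 52.6344 ms.
Transmission budget = 81.1 − 52.6344 = 28.4656 ms.
R ≥ L / t_tx = 32000 bits / 0.0284656 s = 1.12 Mbps.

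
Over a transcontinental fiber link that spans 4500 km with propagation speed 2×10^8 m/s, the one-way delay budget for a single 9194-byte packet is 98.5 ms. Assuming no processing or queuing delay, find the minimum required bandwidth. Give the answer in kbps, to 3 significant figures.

L = 73552 bits.
Propagation delay = 4500000 / 200000000 = 22.5 ms.
Transmission budget = 98.5 − 22.5 = 76 ms.
R ≥ L / t_tx = 73552 bits / 0.076 s = 968 kbps.

968 kbps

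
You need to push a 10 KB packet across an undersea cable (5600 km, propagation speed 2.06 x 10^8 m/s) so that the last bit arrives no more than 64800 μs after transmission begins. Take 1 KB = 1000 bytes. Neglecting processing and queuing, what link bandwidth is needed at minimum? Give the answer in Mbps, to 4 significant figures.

L = 80000 bits.
Propagation delay = 5600000 / 206000000 = 27184.5 μs.
Transmission budget = 64800 − 27184.5 = 37615.5 μs.
R ≥ L / t_tx = 80000 bits / 0.0376155 s = 2.127 Mbps.

2.127 Mbps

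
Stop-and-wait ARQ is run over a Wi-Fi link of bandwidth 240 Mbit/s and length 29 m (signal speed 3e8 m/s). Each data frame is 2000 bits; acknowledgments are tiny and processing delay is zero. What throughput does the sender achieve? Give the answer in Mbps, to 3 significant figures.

235 Mbps

t_tx = L/R = 2000/240000000 = 8.33333e-06 s.
t_prop = 29/300000000 = 9.66667e-08 s; RTT = 1.93333e-07 s.
Cycle = t_tx + RTT = 8.52667e-06 s.
Throughput = L / cycle = 2000 / 8.52667e-06 = 235 Mbps.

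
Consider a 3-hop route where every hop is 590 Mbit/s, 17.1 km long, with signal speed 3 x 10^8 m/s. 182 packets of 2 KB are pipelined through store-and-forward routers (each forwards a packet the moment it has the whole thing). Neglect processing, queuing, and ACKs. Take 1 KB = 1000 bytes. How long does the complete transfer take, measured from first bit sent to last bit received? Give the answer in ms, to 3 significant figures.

Per-hop transmission t_tx = L/R = 16000/590000000 = 0.0271186 ms.
Per-hop propagation t_prop = 17100/300000000 = 0.057 ms.
Pipeline fill: first packet needs 3·t_tx to clear all hops; remaining 181 packets each add one t_tx.
Total = (3+182-1)·t_tx + 3·t_prop = 184·0.0271186 + 3·0.057 = 5.16 ms.

5.16 ms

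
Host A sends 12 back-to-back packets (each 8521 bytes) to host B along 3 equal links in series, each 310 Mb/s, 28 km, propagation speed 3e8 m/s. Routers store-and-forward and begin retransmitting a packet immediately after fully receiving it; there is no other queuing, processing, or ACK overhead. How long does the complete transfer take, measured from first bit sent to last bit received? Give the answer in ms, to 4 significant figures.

Per-hop transmission t_tx = L/R = 68168/310000000 = 0.219897 ms.
Per-hop propagation t_prop = 28000/300000000 = 0.0933333 ms.
Pipeline fill: first packet needs 3·t_tx to clear all hops; remaining 11 packets each add one t_tx.
Total = (3+12-1)·t_tx + 3·t_prop = 14·0.219897 + 3·0.0933333 = 3.359 ms.

3.359 ms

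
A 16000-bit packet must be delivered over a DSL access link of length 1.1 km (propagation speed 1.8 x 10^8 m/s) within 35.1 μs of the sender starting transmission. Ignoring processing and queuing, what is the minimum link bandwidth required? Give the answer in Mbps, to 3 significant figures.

Propagation delay = 1100 / 180000000 = 6.11111 μs.
Transmission budget = 35.1 − 6.11111 = 28.9889 μs.
R ≥ L / t_tx = 16000 bits / 2.89889e-05 s = 552 Mbps.

552 Mbps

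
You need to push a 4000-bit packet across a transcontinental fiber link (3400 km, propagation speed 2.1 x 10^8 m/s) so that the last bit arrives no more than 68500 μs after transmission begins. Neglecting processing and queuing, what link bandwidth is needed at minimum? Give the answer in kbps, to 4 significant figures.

76.47 kbps

Propagation delay = 3400000 / 210000000 = 16190.5 μs.
Transmission budget = 68500 − 16190.5 = 52309.5 μs.
R ≥ L / t_tx = 4000 bits / 0.0523095 s = 76.47 kbps.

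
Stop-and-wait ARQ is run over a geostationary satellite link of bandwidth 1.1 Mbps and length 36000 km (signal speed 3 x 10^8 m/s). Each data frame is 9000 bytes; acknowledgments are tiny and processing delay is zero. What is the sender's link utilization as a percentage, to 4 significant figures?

21.43 %

t_tx = L/R = 72000/1100000 = 0.0654545 s.
t_prop = 36000000/300000000 = 0.12 s; RTT = 0.24 s.
Cycle = t_tx + RTT = 0.305455 s.
Utilization = t_tx / cycle = 0.0654545/0.305455 = 21.43 %.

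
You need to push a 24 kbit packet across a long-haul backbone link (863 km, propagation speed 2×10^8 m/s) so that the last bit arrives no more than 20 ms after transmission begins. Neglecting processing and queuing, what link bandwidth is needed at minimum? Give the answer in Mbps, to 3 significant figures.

Propagation delay = 863000 / 200000000 = 4.315 ms.
Transmission budget = 20 − 4.315 = 15.685 ms.
R ≥ L / t_tx = 24000 bits / 0.015685 s = 1.53 Mbps.

1.53 Mbps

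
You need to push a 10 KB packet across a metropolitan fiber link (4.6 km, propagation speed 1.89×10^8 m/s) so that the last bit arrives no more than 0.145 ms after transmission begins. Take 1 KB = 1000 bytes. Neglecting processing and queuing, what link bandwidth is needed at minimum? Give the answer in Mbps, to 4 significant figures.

663.0 Mbps

L = 80000 bits.
Propagation delay = 4600 / 189000000 = 0.0243386 ms.
Transmission budget = 0.145 − 0.0243386 = 0.120661 ms.
R ≥ L / t_tx = 80000 bits / 0.000120661 s = 663.0 Mbps.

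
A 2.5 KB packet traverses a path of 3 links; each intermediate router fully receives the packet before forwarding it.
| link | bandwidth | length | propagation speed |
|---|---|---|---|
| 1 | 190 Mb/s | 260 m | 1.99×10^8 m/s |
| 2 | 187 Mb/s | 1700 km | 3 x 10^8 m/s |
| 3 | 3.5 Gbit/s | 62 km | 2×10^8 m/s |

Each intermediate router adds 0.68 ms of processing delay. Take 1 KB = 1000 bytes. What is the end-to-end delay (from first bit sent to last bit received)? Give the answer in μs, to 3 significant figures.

L = 20000 bits.
Transmission delays (L/R per hop): 105.263, 106.952, 5.71429 μs; sum = 217.929 μs.
Propagation delays (d/s per hop): 1.30653, 5666.67, 310 μs; sum = 5977.97 μs.
Processing at 2 router(s): 2 × 0.68 ms = 1360 μs.
End-to-end = 7560 μs.

7560 μs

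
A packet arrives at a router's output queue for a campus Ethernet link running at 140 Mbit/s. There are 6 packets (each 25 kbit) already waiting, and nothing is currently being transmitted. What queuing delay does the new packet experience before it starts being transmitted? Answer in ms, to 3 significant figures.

1.07 ms

Each queued packet: L/R = 25000/140000000 = 0.178571 ms.
6 queued → 1.07143 ms.
Queuing delay = 1.07 ms.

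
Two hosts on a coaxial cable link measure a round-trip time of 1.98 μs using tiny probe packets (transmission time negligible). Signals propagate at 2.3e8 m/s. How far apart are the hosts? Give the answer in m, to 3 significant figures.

228 m

One-way propagation = RTT/2 = 0.99 μs.
d = s × t = 2.3e+08 × 9.9e-07 = 228 m.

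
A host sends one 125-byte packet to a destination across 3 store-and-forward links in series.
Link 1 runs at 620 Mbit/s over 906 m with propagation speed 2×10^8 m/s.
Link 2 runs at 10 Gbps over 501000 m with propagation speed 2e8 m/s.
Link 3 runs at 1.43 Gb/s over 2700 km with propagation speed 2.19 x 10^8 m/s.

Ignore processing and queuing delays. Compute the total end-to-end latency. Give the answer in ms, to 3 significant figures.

L = 125 × 8 = 1000 bits.
Transmission delays (L/R per hop): 0.0016129, 0.0001, 0.000699301 ms; sum = 0.0024122 ms.
Propagation delays (d/s per hop): 0.00453, 2.505, 12.3288 ms; sum = 14.8383 ms.
End-to-end = 14.8 ms.

14.8 ms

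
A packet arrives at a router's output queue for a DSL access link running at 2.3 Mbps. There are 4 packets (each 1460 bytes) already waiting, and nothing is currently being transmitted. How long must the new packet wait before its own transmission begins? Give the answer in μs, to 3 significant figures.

20300 μs

Each queued packet: L/R = 11680/2300000 = 5078.26 μs.
4 queued → 20313 μs.
Queuing delay = 20300 μs.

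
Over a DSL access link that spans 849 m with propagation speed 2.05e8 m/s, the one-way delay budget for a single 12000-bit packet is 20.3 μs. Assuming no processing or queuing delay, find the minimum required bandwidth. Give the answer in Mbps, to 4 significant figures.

742.6 Mbps

Propagation delay = 849 / 2.05e+08 = 4.14146 μs.
Transmission budget = 20.3 − 4.14146 = 16.1585 μs.
R ≥ L / t_tx = 12000 bits / 1.61585e-05 s = 742.6 Mbps.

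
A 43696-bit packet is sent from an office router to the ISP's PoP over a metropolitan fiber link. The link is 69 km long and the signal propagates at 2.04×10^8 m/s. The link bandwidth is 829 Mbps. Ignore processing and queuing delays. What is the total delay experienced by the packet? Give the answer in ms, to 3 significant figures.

0.391 ms

Transmission delay = L/R = 43696 / 829000000 = 0.0527093 ms.
Propagation delay = d/s = 69000 m / 204000000 m/s = 0.338235 ms.
Total = 0.391 ms.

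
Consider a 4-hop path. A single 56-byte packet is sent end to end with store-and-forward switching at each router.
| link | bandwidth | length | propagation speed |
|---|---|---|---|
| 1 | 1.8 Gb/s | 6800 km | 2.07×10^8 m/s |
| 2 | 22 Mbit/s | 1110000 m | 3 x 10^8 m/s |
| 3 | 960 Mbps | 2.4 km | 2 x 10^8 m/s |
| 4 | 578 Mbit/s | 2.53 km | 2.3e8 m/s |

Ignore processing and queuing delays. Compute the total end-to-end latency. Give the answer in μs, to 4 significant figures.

36600 μs

L = 56 × 8 = 448 bits.
Transmission delays (L/R per hop): 0.248889, 20.3636, 0.466667, 0.775087 μs; sum = 21.8543 μs.
Propagation delays (d/s per hop): 32850.2, 3700, 12, 11 μs; sum = 36573.2 μs.
End-to-end = 36600 μs.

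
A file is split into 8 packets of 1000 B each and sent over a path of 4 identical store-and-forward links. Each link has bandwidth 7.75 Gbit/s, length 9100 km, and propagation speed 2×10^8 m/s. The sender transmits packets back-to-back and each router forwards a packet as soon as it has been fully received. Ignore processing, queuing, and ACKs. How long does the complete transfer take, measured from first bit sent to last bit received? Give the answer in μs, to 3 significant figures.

182000 μs

Per-hop transmission t_tx = L/R = 8000/7750000000 = 1.03226 μs.
Per-hop propagation t_prop = 9100000/200000000 = 45500 μs.
Pipeline fill: first packet needs 4·t_tx to clear all hops; remaining 7 packets each add one t_tx.
Total = (4+8-1)·t_tx + 4·t_prop = 11·1.03226 + 4·45500 = 182000 μs.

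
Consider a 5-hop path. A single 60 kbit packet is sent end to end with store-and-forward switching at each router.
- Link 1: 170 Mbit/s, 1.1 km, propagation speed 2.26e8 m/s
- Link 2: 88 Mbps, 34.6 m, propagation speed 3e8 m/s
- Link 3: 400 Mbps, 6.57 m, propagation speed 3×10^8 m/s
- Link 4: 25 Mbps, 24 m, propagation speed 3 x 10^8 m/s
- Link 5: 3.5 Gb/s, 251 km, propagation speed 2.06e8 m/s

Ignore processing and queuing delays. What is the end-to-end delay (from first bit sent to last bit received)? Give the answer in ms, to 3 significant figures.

L = 60000 bits.
Transmission delays (L/R per hop): 0.352941, 0.681818, 0.15, 2.4, 0.0171429 ms; sum = 3.6019 ms.
Propagation delays (d/s per hop): 0.00486726, 0.000115333, 2.19e-05, 8e-05, 1.21845 ms; sum = 1.22353 ms.
End-to-end = 4.83 ms.

4.83 ms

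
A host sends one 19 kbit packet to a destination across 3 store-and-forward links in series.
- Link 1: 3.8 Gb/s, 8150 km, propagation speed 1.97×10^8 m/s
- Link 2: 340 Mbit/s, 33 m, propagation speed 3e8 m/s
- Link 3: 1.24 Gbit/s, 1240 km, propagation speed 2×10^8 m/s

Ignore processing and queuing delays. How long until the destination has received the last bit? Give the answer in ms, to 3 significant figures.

47.6 ms

L = 19000 bits.
Transmission delays (L/R per hop): 0.005, 0.0558824, 0.0153226 ms; sum = 0.0762049 ms.
Propagation delays (d/s per hop): 41.3706, 0.00011, 6.2 ms; sum = 47.5707 ms.
End-to-end = 47.6 ms.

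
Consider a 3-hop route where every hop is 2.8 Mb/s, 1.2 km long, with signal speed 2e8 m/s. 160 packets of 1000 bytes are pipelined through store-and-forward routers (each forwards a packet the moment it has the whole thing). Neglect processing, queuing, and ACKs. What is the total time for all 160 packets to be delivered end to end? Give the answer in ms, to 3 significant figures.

Per-hop transmission t_tx = L/R = 8000/2800000 = 2.85714 ms.
Per-hop propagation t_prop = 1200/200000000 = 0.006 ms.
Pipeline fill: first packet needs 3·t_tx to clear all hops; remaining 159 packets each add one t_tx.
Total = (3+160-1)·t_tx + 3·t_prop = 162·2.85714 + 3·0.006 = 463 ms.

463 ms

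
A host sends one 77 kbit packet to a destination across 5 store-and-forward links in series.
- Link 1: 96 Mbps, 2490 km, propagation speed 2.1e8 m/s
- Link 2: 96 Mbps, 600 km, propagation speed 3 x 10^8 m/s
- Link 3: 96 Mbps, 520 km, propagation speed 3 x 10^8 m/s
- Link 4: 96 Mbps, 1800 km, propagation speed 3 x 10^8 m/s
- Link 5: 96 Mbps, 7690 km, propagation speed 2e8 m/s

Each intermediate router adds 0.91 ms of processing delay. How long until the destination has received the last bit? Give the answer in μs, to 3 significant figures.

L = 77000 bits.
Transmission delay per hop = L/R = 77000/96000000 = 802.083 μs; 5 hops → 4010.42 μs.
Propagation delays (d/s per hop): 11857.1, 2000, 1733.33, 6000, 38450 μs; sum = 60040.5 μs.
Processing at 4 router(s): 4 × 0.91 ms = 3640 μs.
End-to-end = 67700 μs.

67700 μs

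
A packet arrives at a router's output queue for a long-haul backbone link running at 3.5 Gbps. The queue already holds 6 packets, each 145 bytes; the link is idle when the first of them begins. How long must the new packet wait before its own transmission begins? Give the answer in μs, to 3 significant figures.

1.99 μs

Each queued packet: L/R = 1160/3500000000 = 0.331429 μs.
6 queued → 1.98857 μs.
Queuing delay = 1.99 μs.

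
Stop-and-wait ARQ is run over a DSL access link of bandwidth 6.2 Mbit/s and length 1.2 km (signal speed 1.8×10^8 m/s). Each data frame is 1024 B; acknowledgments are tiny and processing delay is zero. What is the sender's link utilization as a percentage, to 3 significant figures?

99.0 %

t_tx = L/R = 8192/6200000 = 0.00132129 s.
t_prop = 1200/180000000 = 6.66667e-06 s; RTT = 1.33333e-05 s.
Cycle = t_tx + RTT = 0.00133462 s.
Utilization = t_tx / cycle = 0.00132129/0.00133462 = 99.0 %.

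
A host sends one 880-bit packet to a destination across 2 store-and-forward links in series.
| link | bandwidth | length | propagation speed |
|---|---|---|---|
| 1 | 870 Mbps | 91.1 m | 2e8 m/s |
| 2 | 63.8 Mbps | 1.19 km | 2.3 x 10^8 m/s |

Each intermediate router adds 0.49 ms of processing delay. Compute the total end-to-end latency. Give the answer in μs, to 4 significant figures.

Transmission delays (L/R per hop): 1.01149, 13.7931 μs; sum = 14.8046 μs.
Propagation delays (d/s per hop): 0.4555, 5.17391 μs; sum = 5.62941 μs.
Processing at 1 router(s): 1 × 0.49 ms = 490 μs.
End-to-end = 510.4 μs.

510.4 μs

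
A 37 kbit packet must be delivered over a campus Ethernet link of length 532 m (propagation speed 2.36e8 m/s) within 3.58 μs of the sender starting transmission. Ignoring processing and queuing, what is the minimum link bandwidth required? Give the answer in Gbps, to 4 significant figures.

27.91 Gbps

Propagation delay = 532 / 236000000 = 2.25424 μs.
Transmission budget = 3.58 − 2.25424 = 1.32576 μs.
R ≥ L / t_tx = 37000 bits / 1.32576e-06 s = 27.91 Gbps.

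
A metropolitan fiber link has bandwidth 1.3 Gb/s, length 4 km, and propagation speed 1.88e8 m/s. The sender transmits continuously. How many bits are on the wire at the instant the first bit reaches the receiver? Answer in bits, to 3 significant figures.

27700 bits

Propagation delay = 4000 / 188000000 = 2.12766e-05 s.
BDP = R × t_prop = 1300000000 × 2.12766e-05 = 27659.6 bits.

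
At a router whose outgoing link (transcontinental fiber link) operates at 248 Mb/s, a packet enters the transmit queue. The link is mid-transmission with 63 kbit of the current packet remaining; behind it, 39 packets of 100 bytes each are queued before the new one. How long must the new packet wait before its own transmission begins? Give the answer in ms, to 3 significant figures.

0.380 ms

Each queued packet: L/R = 800/248000000 = 0.00322581 ms.
39 queued → 0.125806 ms.
Plus remaining 63000 bits of current packet: 0.254032 ms.
Queuing delay = 0.380 ms.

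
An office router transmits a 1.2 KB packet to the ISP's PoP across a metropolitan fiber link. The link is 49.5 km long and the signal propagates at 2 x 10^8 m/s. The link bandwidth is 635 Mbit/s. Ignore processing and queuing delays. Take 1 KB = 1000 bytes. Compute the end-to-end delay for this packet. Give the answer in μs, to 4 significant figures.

L = 9600 bits.
Transmission delay = L/R = 9600 / 635000000 = 15.1181 μs.
Propagation delay = d/s = 49500 m / 200000000 m/s = 247.5 μs.
Total = 262.6 μs.

262.6 μs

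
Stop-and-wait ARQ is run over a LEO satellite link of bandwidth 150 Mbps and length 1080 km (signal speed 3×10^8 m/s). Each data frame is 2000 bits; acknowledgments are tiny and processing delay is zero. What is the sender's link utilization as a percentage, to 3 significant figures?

0.185 %

t_tx = L/R = 2000/150000000 = 1.33333e-05 s.
t_prop = 1080000/300000000 = 0.0036 s; RTT = 0.0072 s.
Cycle = t_tx + RTT = 0.00721333 s.
Utilization = t_tx / cycle = 1.33333e-05/0.00721333 = 0.185 %.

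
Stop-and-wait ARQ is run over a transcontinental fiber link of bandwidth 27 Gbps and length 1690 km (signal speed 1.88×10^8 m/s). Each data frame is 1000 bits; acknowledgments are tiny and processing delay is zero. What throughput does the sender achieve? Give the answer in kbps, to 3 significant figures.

t_tx = L/R = 1000/27000000000 = 3.7037e-08 s.
t_prop = 1690000/188000000 = 0.00898936 s; RTT = 0.0179787 s.
Cycle = t_tx + RTT = 0.0179788 s.
Throughput = L / cycle = 1000 / 0.0179788 = 55.6 kbps.

55.6 kbps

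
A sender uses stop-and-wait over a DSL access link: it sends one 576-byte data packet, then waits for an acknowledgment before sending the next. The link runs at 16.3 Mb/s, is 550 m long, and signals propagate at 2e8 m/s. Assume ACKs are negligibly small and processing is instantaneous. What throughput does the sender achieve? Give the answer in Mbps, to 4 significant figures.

t_tx = L/R = 4608/16300000 = 0.000282699 s.
t_prop = 550/200000000 = 2.75e-06 s; RTT = 5.5e-06 s.
Cycle = t_tx + RTT = 0.000288199 s.
Throughput = L / cycle = 4608 / 0.000288199 = 15.99 Mbps.

15.99 Mbps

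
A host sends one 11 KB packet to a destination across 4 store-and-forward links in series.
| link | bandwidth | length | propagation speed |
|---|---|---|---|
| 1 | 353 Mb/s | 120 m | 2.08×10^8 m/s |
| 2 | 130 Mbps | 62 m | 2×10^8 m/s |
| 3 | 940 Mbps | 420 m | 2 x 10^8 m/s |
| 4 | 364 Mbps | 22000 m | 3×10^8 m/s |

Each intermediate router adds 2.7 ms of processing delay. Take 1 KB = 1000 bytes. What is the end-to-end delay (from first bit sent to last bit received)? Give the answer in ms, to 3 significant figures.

L = 88000 bits.
Transmission delays (L/R per hop): 0.249292, 0.676923, 0.093617, 0.241758 ms; sum = 1.26159 ms.
Propagation delays (d/s per hop): 0.000576923, 0.00031, 0.0021, 0.0733333 ms; sum = 0.0763203 ms.
Processing at 3 router(s): 3 × 2.7 ms = 8.1 ms.
End-to-end = 9.44 ms.

9.44 ms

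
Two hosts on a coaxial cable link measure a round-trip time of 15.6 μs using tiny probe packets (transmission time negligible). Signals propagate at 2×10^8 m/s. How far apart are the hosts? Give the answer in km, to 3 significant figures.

1.56 km

One-way propagation = RTT/2 = 7.8 μs.
d = s × t = 200000000 × 7.8e-06 = 1.56 km.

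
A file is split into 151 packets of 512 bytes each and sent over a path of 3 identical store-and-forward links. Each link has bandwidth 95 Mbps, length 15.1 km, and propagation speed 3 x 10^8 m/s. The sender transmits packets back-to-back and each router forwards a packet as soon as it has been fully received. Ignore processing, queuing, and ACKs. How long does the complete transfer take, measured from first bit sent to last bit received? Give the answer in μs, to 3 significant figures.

6750 μs

Per-hop transmission t_tx = L/R = 4096/95000000 = 43.1158 μs.
Per-hop propagation t_prop = 15100/300000000 = 50.3333 μs.
Pipeline fill: first packet needs 3·t_tx to clear all hops; remaining 150 packets each add one t_tx.
Total = (3+151-1)·t_tx + 3·t_prop = 153·43.1158 + 3·50.3333 = 6750 μs.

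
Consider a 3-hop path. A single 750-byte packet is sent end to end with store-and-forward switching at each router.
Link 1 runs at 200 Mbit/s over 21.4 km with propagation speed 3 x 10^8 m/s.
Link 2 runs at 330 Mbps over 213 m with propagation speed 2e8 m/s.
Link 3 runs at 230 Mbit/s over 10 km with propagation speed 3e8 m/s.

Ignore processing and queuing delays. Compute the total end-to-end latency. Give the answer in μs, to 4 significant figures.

180.0 μs

L = 750 × 8 = 6000 bits.
Transmission delays (L/R per hop): 30, 18.1818, 26.087 μs; sum = 74.2688 μs.
Propagation delays (d/s per hop): 71.3333, 1.065, 33.3333 μs; sum = 105.732 μs.
End-to-end = 180.0 μs.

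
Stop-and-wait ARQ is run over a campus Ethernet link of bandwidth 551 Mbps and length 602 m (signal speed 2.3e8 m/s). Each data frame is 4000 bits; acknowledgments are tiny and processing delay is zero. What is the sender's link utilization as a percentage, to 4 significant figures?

t_tx = L/R = 4000/551000000 = 7.25953e-06 s.
t_prop = 602/2.3e+08 = 2.61739e-06 s; RTT = 5.23478e-06 s.
Cycle = t_tx + RTT = 1.24943e-05 s.
Utilization = t_tx / cycle = 7.25953e-06/1.24943e-05 = 58.10 %.

58.10 %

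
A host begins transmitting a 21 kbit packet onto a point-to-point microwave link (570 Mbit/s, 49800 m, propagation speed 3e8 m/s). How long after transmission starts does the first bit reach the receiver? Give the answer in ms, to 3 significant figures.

First bit experiences only propagation delay: d/s = 49800/300000000 = 0.166 ms.

0.166 ms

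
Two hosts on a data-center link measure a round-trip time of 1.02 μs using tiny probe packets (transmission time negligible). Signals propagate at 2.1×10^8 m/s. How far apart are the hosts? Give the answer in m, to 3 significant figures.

One-way propagation = RTT/2 = 0.51 μs.
d = s × t = 210000000 × 5.1e-07 = 107 m.

107 m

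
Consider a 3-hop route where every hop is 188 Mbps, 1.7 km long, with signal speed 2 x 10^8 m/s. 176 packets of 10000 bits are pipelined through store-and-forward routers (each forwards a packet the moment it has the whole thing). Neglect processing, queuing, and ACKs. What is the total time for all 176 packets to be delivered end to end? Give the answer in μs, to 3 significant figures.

Per-hop transmission t_tx = L/R = 10000/188000000 = 53.1915 μs.
Per-hop propagation t_prop = 1700/200000000 = 8.5 μs.
Pipeline fill: first packet needs 3·t_tx to clear all hops; remaining 175 packets each add one t_tx.
Total = (3+176-1)·t_tx + 3·t_prop = 178·53.1915 + 3·8.5 = 9490 μs.

9490 μs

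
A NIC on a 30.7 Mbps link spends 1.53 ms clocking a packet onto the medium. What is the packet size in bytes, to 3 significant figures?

5870 bytes

L = R × t_tx = 30700000 b/s × 0.00153 s = 46971 bits.
In bytes: 46971 / 8 = 5870 bytes.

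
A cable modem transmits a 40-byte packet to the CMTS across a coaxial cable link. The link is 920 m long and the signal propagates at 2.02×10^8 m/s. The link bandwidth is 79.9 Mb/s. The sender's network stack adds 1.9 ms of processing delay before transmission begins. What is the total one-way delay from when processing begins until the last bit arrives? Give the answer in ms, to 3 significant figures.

L = 40 × 8 = 320 bits.
Transmission delay = L/R = 320 / 79900000 = 0.00400501 ms.
Propagation delay = d/s = 920 m / 202000000 m/s = 0.00455446 ms.
Plus processing delay 1.9 ms = 1.9 ms.
Total = 1.91 ms.

1.91 ms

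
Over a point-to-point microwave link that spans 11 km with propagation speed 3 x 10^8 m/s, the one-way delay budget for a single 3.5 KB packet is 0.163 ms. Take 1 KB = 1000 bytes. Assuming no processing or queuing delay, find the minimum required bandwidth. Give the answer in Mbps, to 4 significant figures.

L = 28000 bits.
Propagation delay = 11000 / 300000000 = 0.0366667 ms.
Transmission budget = 0.163 − 0.0366667 = 0.126333 ms.
R ≥ L / t_tx = 28000 bits / 0.000126333 s = 221.6 Mbps.

221.6 Mbps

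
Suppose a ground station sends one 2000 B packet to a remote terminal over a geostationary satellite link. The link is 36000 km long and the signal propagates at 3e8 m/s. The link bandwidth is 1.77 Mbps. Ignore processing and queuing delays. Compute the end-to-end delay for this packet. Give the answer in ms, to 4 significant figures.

129.0 ms

L = 2000 × 8 = 16000 bits.
Transmission delay = L/R = 16000 / 1770000 = 9.03955 ms.
Propagation delay = d/s = 36000000 m / 300000000 m/s = 120 ms.
Total = 129.0 ms.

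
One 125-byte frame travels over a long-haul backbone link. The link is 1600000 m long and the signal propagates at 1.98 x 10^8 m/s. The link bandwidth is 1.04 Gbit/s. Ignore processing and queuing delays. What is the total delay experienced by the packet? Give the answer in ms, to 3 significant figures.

L = 125 × 8 = 1000 bits.
Transmission delay = L/R = 1000 / 1040000000 = 0.000961538 ms.
Propagation delay = d/s = 1600000 m / 198000000 m/s = 8.08081 ms.
Total = 8.08 ms.

8.08 ms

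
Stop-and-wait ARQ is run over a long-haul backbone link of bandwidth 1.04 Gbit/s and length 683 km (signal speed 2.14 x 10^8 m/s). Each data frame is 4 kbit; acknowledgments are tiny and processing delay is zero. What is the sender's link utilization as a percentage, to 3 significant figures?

0.0602 %

t_tx = L/R = 4000/1040000000 = 3.84615e-06 s.
t_prop = 683000/214000000 = 0.00319159 s; RTT = 0.00638318 s.
Cycle = t_tx + RTT = 0.00638702 s.
Utilization = t_tx / cycle = 3.84615e-06/0.00638702 = 0.0602 %.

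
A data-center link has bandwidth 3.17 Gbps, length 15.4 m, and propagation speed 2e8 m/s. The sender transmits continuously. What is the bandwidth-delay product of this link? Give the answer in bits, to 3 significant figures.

244 bits

Propagation delay = 15.4 / 200000000 = 7.7e-08 s.
BDP = R × t_prop = 3170000000 × 7.7e-08 = 244.09 bits.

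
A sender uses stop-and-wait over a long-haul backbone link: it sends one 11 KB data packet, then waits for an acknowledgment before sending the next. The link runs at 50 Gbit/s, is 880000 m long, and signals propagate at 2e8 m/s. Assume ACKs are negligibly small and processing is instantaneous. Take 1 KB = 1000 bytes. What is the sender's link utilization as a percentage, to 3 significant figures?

0.0200 %

t_tx = L/R = 88000/50000000000 = 1.76e-06 s.
t_prop = 880000/200000000 = 0.0044 s; RTT = 0.0088 s.
Cycle = t_tx + RTT = 0.00880176 s.
Utilization = t_tx / cycle = 1.76e-06/0.00880176 = 0.0200 %.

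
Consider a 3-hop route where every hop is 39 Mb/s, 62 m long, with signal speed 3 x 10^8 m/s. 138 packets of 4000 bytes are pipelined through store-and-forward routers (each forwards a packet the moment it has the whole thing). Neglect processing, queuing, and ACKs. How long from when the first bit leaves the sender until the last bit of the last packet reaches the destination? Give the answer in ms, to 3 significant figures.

115 ms

Per-hop transmission t_tx = L/R = 32000/39000000 = 0.820513 ms.
Per-hop propagation t_prop = 62/300000000 = 0.000206667 ms.
Pipeline fill: first packet needs 3·t_tx to clear all hops; remaining 137 packets each add one t_tx.
Total = (3+138-1)·t_tx + 3·t_prop = 140·0.820513 + 3·0.000206667 = 115 ms.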